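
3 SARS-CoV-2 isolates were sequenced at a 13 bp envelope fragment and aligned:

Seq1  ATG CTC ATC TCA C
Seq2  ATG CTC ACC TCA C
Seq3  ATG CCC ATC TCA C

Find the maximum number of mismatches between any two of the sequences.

2

Pairwise Hamming distances:
  Seq1 vs Seq2: 1
  Seq1 vs Seq3: 1
  Seq2 vs Seq3: 2
The largest is 2, between Seq2 and Seq3.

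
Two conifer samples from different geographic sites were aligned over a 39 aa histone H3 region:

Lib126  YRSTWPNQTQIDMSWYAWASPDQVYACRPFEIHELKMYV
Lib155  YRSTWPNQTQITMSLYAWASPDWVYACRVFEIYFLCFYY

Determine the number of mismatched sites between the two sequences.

9

The sequences differ at positions 12 (D/T), 15 (W/L), 23 (Q/W), 29 (P/V), 33 (H/Y), 34 (E/F), 36 (K/C), 37 (M/F), 39 (V/Y).
That gives 9 mismatches out of 39 aligned sites, so the Hamming distance is 9.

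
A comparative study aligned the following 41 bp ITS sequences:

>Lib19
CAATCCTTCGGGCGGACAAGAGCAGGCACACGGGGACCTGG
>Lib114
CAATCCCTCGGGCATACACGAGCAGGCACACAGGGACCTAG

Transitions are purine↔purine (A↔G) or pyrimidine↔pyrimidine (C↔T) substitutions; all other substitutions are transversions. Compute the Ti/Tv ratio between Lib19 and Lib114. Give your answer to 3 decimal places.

2.000

Mismatches occur at site 7 (T/C, transition), site 14 (G/A, transition), site 15 (G/T, transversion), site 19 (A/C, transversion), site 32 (G/A, transition), site 40 (G/A, transition).
Of the 6 differences, 4 transitions and 2 transversions, so Ti/Tv = 4/2 = 2.000.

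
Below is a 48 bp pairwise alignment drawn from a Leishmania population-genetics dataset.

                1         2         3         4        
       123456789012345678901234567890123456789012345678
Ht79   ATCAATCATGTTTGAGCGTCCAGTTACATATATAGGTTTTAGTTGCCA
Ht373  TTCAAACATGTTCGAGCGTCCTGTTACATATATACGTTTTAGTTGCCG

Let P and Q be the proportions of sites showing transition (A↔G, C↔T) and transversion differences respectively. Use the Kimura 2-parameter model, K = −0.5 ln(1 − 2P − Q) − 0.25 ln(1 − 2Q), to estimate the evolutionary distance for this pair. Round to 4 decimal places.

Mismatches occur at site 1 (A↔T, transversion), site 6 (T↔A, transversion), site 13 (T↔C, transition), site 22 (A↔T, transversion), site 35 (G↔C, transversion), site 48 (A↔G, transition).
Of the 6 differences, 2 transitions and 4 transversions over 48 sites: P = 2/48 = 0.041667, Q = 4/48 = 0.083333.
d = −0.5·ln(0.833333) − 0.25·ln(0.833334) = −0.5·(-0.182322) − 0.25·(-0.182321) = 0.1367.

0.1367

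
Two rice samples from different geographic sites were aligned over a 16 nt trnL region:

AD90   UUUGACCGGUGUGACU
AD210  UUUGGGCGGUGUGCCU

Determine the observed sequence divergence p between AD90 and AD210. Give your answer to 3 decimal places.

The sequences differ at positions 5 (A/G), 6 (C/G), 14 (A/C).
There are 3 differences over 16 sites, so p = 3/16 = 0.188.

0.188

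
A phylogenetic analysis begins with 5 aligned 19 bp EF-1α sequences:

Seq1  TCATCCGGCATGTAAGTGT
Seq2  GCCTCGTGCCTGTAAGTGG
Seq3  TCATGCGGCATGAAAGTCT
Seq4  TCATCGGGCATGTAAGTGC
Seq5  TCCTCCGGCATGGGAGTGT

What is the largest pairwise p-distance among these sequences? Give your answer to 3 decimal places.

Pairwise Hamming distances:
  Seq1 vs Seq2: 6
  Seq1 vs Seq3: 3
  Seq1 vs Seq4: 2
  Seq1 vs Seq5: 3
  Seq2 vs Seq3: 9
  Seq2 vs Seq4: 5
  Seq2 vs Seq5: 7
  Seq3 vs Seq4: 5
  Seq3 vs Seq5: 5
  Seq4 vs Seq5: 5
The largest is 9 mismatches, between Seq2 and Seq3; p = 9/19 = 0.474.

0.474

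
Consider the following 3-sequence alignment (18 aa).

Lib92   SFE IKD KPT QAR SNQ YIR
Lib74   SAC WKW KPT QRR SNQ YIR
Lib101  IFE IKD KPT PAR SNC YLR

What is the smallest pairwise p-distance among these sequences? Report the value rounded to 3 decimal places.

0.222

Pairwise Hamming distances:
  Lib92 vs Lib74: 5
  Lib92 vs Lib101: 4
  Lib74 vs Lib101: 9
The smallest is 4 mismatches, between Lib92 and Lib101; p = 4/18 = 0.222.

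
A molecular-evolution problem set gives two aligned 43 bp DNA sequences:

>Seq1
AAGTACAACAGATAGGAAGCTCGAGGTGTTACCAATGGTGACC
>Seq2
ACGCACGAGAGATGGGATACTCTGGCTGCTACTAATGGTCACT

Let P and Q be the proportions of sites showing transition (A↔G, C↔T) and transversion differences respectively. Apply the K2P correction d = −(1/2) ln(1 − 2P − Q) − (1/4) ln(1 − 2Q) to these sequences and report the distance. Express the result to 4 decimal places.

0.4401

The sequences differ at positions 2 (A/C, transversion), 4 (T/C, transition), 7 (A/G, transition), 9 (C/G, transversion), 14 (A/G, transition), 18 (A/T, transversion), 19 (G/A, transition), 23 (G/T, transversion), 24 (A/G, transition), 26 (G/C, transversion), 29 (T/C, transition), 33 (C/T, transition), 40 (G/C, transversion), 43 (C/T, transition).
Of the 14 differences, 8 transitions and 6 transversions over 43 sites: P = 8/43 = 0.186047, Q = 6/43 = 0.139535.
d = −0.5·ln(0.488371) − 0.25·ln(0.720930) = −0.5·(-0.716680) − 0.25·(-0.327213) = 0.4401.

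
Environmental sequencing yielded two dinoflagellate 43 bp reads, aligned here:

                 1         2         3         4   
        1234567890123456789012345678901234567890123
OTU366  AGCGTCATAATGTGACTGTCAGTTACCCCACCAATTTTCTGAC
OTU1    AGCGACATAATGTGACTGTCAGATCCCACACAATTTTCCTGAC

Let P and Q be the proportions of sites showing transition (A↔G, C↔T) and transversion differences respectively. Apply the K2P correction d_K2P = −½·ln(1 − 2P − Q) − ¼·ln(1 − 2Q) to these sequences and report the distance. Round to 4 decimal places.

0.1847

Mismatches occur at site 5 (T→A, transversion), site 23 (T→A, transversion), site 25 (A→C, transversion), site 28 (C→A, transversion), site 32 (C→A, transversion), site 34 (A→T, transversion), site 38 (T→C, transition).
Of the 7 differences, 1 transition and 6 transversions over 43 sites: P = 1/43 = 0.023256, Q = 6/43 = 0.139535.
d = −0.5·ln(0.813953) − 0.25·ln(0.720930) = −0.5·(-0.205853) − 0.25·(-0.327213) = 0.1847.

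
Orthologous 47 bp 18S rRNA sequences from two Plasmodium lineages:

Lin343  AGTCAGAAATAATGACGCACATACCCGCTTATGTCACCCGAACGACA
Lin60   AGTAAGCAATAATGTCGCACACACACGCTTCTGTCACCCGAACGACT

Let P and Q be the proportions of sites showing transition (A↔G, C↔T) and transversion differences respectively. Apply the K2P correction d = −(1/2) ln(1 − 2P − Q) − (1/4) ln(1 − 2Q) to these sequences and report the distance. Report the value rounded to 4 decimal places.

0.1670

Differing sites — 4:C/A (Tv); 7:A/C (Tv); 15:A/T (Tv); 22:T/C (Ti); 25:C/A (Tv); 31:A/C (Tv); 47:A/T (Tv).
Of the 7 differences, 1 transition and 6 transversions over 47 sites: P = 1/47 = 0.021277, Q = 6/47 = 0.127660.
d = −0.5·ln(0.829786) − 0.25·ln(0.744680) = −0.5·(-0.186587) − 0.25·(-0.294801) = 0.1670.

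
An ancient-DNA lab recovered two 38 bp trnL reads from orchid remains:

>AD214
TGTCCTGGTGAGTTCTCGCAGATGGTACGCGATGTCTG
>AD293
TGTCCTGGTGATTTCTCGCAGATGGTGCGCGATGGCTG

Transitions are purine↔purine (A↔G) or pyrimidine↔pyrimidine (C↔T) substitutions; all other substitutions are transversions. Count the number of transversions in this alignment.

2

Differing sites — 12:G/T (Tv); 27:A/G (Ti); 35:T/G (Tv).
Of the 3 differences, 1 transition and 2 transversions, so the answer is 2.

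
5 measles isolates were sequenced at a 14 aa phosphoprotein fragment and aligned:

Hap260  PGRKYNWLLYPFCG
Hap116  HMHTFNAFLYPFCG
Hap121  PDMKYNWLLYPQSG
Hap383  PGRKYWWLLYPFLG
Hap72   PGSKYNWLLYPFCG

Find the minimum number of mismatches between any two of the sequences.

1

Pairwise Hamming distances:
  Hap260 vs Hap116: 7
  Hap260 vs Hap121: 4
  Hap260 vs Hap383: 2
  Hap260 vs Hap72: 1
  Hap116 vs Hap121: 9
  Hap116 vs Hap383: 9
  Hap116 vs Hap72: 7
  Hap121 vs Hap383: 5
  Hap121 vs Hap72: 4
  Hap383 vs Hap72: 3
The smallest is 1, between Hap260 and Hap72.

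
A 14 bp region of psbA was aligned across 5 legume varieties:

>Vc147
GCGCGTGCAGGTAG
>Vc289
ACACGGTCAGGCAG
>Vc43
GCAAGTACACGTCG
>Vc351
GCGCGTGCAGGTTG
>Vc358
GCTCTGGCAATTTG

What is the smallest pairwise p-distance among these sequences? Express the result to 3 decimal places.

0.071

Pairwise Hamming distances:
  Vc147 vs Vc289: 5
  Vc147 vs Vc43: 5
  Vc147 vs Vc351: 1
  Vc147 vs Vc358: 6
  Vc289 vs Vc43: 7
  Vc289 vs Vc351: 6
  Vc289 vs Vc358: 8
  Vc43 vs Vc351: 5
  Vc43 vs Vc358: 8
  Vc351 vs Vc358: 5
The smallest is 1 mismatch, between Vc147 and Vc351; p = 1/14 = 0.071.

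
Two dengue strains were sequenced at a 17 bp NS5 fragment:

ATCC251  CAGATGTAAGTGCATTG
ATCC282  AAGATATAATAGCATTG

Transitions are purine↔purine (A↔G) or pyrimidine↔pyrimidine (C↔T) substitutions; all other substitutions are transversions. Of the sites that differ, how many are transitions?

The sequences differ at positions 1 (C/A, transversion), 6 (G/A, transition), 10 (G/T, transversion), 11 (T/A, transversion).
Of the 4 differences, 1 transition and 3 transversions, so the answer is 1.

1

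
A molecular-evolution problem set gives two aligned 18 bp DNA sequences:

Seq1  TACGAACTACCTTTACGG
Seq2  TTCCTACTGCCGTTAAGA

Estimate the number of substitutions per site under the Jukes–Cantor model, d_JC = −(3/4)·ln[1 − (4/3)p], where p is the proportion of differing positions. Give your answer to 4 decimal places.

Mismatches occur at site 2 (A/T), site 4 (G/C), site 5 (A/T), site 9 (A/G), site 12 (T/G), site 16 (C/A), site 18 (G/A).
p = 7/18 = 0.388889.
d = −0.75 · ln(1 − (4/3)·0.388889) = −0.75 · ln(0.481481) = −0.75 · (-0.730889) = 0.5482.

0.5482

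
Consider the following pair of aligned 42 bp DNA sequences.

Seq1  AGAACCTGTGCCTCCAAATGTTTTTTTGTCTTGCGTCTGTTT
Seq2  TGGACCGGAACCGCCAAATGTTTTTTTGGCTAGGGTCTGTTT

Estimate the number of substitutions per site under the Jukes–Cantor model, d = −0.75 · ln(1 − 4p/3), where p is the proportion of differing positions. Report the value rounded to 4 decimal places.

0.2524

Differing sites — 1:A/T; 3:A/G; 7:T/G; 9:T/A; 10:G/A; 13:T/G; 29:T/G; 32:T/A; 34:C/G.
p = 9/42 = 0.214286.
d = −0.75 · ln(1 − (4/3)·0.214286) = −0.75 · ln(0.714285) = −0.75 · (-0.336473) = 0.2524.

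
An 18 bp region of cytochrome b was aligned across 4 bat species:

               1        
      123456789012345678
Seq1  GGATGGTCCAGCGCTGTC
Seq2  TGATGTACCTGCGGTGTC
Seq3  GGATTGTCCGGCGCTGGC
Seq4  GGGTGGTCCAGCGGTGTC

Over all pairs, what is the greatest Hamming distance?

Pairwise Hamming distances:
  Seq1 vs Seq2: 5
  Seq1 vs Seq3: 3
  Seq1 vs Seq4: 2
  Seq2 vs Seq3: 7
  Seq2 vs Seq4: 5
  Seq3 vs Seq4: 5
The largest is 7, between Seq2 and Seq3.

7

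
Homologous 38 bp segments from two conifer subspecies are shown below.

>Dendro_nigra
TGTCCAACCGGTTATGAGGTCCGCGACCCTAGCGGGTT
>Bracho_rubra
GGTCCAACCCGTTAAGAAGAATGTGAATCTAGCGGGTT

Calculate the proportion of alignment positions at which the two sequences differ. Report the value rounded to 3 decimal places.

0.263

Differing sites — 1:T/G; 10:G/C; 15:T/A; 18:G/A; 20:T/A; 21:C/A; 22:C/T; 24:C/T; 27:C/A; 28:C/T.
There are 10 differences over 38 sites, so p = 10/38 = 0.263.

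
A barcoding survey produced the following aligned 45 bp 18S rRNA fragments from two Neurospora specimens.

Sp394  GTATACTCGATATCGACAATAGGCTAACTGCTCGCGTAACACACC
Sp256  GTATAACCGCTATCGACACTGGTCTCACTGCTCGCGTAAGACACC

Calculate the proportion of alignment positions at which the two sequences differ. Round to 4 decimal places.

Mismatches occur at site 6 (C/A), site 7 (T/C), site 10 (A/C), site 19 (A/C), site 21 (A/G), site 23 (G/T), site 26 (A/C), site 40 (C/G).
There are 8 differences over 45 sites, so p = 8/45 = 0.1778.

0.1778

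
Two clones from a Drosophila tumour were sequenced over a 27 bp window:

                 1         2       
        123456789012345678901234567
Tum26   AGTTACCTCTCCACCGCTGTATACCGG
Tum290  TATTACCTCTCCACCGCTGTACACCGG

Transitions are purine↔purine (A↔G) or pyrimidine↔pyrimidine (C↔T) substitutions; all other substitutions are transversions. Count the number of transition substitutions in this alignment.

Differing sites — 1:A/T (Tv); 2:G/A (Ti); 22:T/C (Ti).
Of the 3 differences, 2 transitions and 1 transversion, so the answer is 2.

2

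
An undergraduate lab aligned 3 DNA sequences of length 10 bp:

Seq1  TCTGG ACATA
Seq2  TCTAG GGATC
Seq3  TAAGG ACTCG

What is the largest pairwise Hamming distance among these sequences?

8

Pairwise Hamming distances:
  Seq1 vs Seq2: 4
  Seq1 vs Seq3: 5
  Seq2 vs Seq3: 8
The largest is 8, between Seq2 and Seq3.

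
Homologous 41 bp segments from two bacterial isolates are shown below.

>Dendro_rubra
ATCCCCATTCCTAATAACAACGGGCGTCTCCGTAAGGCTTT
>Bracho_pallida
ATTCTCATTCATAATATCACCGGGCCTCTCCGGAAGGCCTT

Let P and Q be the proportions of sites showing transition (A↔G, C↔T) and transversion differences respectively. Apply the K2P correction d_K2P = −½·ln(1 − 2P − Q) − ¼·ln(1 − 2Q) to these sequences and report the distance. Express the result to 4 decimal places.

Mismatches occur at site 3 (C↔T, transition), site 5 (C↔T, transition), site 11 (C↔A, transversion), site 17 (A↔T, transversion), site 20 (A↔C, transversion), site 26 (G↔C, transversion), site 33 (T↔G, transversion), site 39 (T↔C, transition).
Of the 8 differences, 3 transitions and 5 transversions over 41 sites: P = 3/41 = 0.073171, Q = 5/41 = 0.121951.
d = −0.5·ln(0.731707) − 0.25·ln(0.756098) = −0.5·(-0.312375) − 0.25·(-0.279584) = 0.2261.

0.2261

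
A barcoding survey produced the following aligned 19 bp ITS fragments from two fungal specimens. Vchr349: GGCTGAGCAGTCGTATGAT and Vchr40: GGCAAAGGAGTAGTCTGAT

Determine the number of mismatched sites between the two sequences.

5

Differing sites — 4:T/A; 5:G/A; 8:C/G; 12:C/A; 15:A/C.
That gives 5 mismatches out of 19 aligned sites, so the Hamming distance is 5.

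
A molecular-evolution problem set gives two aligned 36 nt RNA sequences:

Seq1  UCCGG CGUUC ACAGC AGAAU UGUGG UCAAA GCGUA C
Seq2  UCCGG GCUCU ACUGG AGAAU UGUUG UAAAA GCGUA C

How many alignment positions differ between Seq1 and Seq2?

The sequences differ at positions 6 (C/G), 7 (G/C), 9 (U/C), 10 (C/U), 13 (A/U), 15 (C/G), 24 (G/U), 27 (C/A).
That gives 8 mismatches out of 36 aligned sites, so the Hamming distance is 8.

8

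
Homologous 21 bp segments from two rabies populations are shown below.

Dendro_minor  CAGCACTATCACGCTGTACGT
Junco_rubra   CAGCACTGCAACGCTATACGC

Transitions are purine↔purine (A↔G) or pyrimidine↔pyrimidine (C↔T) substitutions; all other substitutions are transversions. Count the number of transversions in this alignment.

1

Mismatches occur at site 8 (A/G, transition), site 9 (T/C, transition), site 10 (C/A, transversion), site 16 (G/A, transition), site 21 (T/C, transition).
Of the 5 differences, 4 transitions and 1 transversion, so the answer is 1.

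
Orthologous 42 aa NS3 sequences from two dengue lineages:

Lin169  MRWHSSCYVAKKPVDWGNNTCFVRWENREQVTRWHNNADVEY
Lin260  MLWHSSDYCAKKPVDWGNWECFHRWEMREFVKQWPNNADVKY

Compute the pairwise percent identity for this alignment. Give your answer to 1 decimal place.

71.4%

Differing sites — 2:R/L; 7:C/D; 9:V/C; 19:N/W; 20:T/E; 23:V/H; 27:N/M; 30:Q/F; 32:T/K; 33:R/Q; 35:H/P; 41:E/K.
30 of the 42 sites match, so the percent identity is 30/42 × 100 = 71.4%.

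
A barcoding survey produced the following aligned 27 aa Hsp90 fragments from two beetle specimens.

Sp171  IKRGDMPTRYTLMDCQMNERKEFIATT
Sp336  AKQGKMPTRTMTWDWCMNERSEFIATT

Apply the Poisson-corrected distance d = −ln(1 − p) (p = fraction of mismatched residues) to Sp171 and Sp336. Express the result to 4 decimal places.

Differing sites — 1:I/A; 3:R/Q; 5:D/K; 10:Y/T; 11:T/M; 12:L/T; 13:M/W; 15:C/W; 16:Q/C; 21:K/S.
p = 10/27 = 0.370370.
d = −ln(1 − 0.370370) = −ln(0.629630) = 0.4626.

0.4626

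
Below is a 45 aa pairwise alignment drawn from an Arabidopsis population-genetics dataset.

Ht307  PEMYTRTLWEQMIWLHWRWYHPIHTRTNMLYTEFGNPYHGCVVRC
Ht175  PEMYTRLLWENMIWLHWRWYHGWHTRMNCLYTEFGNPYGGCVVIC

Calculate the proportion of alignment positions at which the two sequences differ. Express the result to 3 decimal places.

0.178

Mismatches occur at site 7 (T↔L), site 11 (Q↔N), site 22 (P↔G), site 23 (I↔W), site 27 (T↔M), site 29 (M↔C), site 39 (H↔G), site 44 (R↔I).
There are 8 differences over 45 sites, so p = 8/45 = 0.178.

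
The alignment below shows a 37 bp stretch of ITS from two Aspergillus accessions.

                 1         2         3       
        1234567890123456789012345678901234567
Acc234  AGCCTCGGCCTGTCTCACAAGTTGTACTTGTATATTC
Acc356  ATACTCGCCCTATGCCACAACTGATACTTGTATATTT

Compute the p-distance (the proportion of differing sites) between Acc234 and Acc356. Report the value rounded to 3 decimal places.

0.270

Mismatches occur at site 2 (G/T), site 3 (C/A), site 8 (G/C), site 12 (G/A), site 14 (C/G), site 15 (T/C), site 21 (G/C), site 23 (T/G), site 24 (G/A), site 37 (C/T).
There are 10 differences over 37 sites, so p = 10/37 = 0.270.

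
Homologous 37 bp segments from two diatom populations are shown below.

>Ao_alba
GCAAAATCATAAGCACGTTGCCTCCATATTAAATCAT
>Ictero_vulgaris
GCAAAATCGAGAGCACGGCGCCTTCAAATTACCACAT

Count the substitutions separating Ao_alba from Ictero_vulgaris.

10

The sequences differ at positions 9 (A/G), 10 (T/A), 11 (A/G), 18 (T/G), 19 (T/C), 24 (C/T), 27 (T/A), 32 (A/C), 33 (A/C), 34 (T/A).
That gives 10 mismatches out of 37 aligned sites, so the Hamming distance is 10.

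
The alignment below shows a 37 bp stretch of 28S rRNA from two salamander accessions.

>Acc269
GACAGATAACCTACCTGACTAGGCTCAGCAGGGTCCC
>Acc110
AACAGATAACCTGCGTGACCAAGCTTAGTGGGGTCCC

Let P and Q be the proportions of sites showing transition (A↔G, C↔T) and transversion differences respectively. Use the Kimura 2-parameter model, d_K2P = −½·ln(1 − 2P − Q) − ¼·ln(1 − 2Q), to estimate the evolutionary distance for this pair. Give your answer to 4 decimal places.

0.2738

The sequences differ at positions 1 (G/A, transition), 13 (A/G, transition), 15 (C/G, transversion), 20 (T/C, transition), 22 (G/A, transition), 26 (C/T, transition), 29 (C/T, transition), 30 (A/G, transition).
Of the 8 differences, 7 transitions and 1 transversion over 37 sites: P = 7/37 = 0.189189, Q = 1/37 = 0.027027.
d = −0.5·ln(0.594595) − 0.25·ln(0.945946) = −0.5·(-0.519875) − 0.25·(-0.055570) = 0.2738.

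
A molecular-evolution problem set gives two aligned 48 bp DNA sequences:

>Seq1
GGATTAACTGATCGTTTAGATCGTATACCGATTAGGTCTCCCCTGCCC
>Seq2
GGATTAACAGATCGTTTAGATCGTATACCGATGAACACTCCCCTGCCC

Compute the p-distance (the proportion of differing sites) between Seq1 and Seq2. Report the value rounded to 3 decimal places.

Mismatches occur at site 9 (T↔A), site 33 (T↔G), site 35 (G↔A), site 36 (G↔C), site 37 (T↔A).
There are 5 differences over 48 sites, so p = 5/48 = 0.104.

0.104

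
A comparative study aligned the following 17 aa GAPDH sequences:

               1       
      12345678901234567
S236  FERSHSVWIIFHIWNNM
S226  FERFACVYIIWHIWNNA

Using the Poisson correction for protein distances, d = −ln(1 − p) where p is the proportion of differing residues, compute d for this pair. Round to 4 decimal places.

Mismatches occur at site 4 (S→F), site 5 (H→A), site 6 (S→C), site 8 (W→Y), site 11 (F→W), site 17 (M→A).
p = 6/17 = 0.352941.
d = −ln(1 − 0.352941) = −ln(0.647059) = 0.4353.

0.4353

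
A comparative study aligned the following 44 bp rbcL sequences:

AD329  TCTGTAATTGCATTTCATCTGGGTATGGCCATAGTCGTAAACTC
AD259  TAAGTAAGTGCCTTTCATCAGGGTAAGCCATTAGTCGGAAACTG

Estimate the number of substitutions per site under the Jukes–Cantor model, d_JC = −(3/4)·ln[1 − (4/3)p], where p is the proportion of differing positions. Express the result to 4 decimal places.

Differing sites — 2:C/A; 3:T/A; 8:T/G; 12:A/C; 20:T/A; 26:T/A; 28:G/C; 30:C/A; 31:A/T; 38:T/G; 44:C/G.
p = 11/44 = 0.250000.
d = −0.75 · ln(1 − (4/3)·0.250000) = −0.75 · ln(0.666667) = −0.75 · (-0.405465) = 0.3041.

0.3041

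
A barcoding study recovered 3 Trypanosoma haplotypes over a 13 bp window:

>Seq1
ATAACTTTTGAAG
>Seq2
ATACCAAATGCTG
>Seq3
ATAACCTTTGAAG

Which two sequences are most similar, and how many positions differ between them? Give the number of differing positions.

1

Pairwise Hamming distances:
  Seq1 vs Seq2: 6
  Seq1 vs Seq3: 1
  Seq2 vs Seq3: 6
The smallest is 1, between Seq1 and Seq3.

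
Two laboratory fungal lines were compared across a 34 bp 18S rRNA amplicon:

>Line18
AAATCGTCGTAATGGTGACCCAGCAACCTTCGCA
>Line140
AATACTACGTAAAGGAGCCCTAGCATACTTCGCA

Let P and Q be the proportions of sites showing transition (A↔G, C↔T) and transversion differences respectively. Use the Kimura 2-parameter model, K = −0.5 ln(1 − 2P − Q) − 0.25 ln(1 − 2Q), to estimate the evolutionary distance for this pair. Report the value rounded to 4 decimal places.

0.3839

Differing sites — 3:A/T (Tv); 4:T/A (Tv); 6:G/T (Tv); 7:T/A (Tv); 13:T/A (Tv); 16:T/A (Tv); 18:A/C (Tv); 21:C/T (Ti); 26:A/T (Tv); 27:C/A (Tv).
Of the 10 differences, 1 transition and 9 transversions over 34 sites: P = 1/34 = 0.029412, Q = 9/34 = 0.264706.
d = −0.5·ln(0.676470) − 0.25·ln(0.470588) = −0.5·(-0.390867) − 0.25·(-0.753772) = 0.3839.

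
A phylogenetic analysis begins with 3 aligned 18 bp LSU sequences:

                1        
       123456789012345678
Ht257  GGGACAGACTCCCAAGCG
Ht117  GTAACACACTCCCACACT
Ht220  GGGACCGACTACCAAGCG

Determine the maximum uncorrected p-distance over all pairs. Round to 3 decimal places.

Pairwise Hamming distances:
  Ht257 vs Ht117: 6
  Ht257 vs Ht220: 2
  Ht117 vs Ht220: 8
The largest is 8 mismatches, between Ht117 and Ht220; p = 8/18 = 0.444.

0.444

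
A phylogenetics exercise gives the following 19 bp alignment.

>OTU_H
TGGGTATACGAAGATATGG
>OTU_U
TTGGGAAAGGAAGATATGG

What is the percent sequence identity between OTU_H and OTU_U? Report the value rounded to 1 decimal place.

Mismatches occur at site 2 (G↔T), site 5 (T↔G), site 7 (T↔A), site 9 (C↔G).
15 of the 19 sites match, so the percent identity is 15/19 × 100 = 78.9%.

78.9%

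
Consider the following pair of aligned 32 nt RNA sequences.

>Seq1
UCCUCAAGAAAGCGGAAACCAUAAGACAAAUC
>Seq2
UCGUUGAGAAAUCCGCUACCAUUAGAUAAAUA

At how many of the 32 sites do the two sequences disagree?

10

Differing sites — 3:C/G; 5:C/U; 6:A/G; 12:G/U; 14:G/C; 16:A/C; 17:A/U; 23:A/U; 27:C/U; 32:C/A.
That gives 10 mismatches out of 32 aligned sites, so the Hamming distance is 10.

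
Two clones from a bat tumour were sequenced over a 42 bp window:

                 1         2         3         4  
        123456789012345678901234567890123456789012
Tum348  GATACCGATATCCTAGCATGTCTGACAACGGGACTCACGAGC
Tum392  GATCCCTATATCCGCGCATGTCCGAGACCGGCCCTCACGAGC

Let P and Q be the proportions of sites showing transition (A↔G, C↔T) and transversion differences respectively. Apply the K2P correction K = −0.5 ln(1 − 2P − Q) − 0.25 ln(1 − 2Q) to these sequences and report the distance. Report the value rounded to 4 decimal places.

0.2559

Differing sites — 4:A/C (Tv); 7:G/T (Tv); 14:T/G (Tv); 15:A/C (Tv); 23:T/C (Ti); 26:C/G (Tv); 28:A/C (Tv); 32:G/C (Tv); 33:A/C (Tv).
Of the 9 differences, 1 transition and 8 transversions over 42 sites: P = 1/42 = 0.023810, Q = 8/42 = 0.190476.
d = −0.5·ln(0.761904) − 0.25·ln(0.619048) = −0.5·(-0.271935) − 0.25·(-0.479572) = 0.2559.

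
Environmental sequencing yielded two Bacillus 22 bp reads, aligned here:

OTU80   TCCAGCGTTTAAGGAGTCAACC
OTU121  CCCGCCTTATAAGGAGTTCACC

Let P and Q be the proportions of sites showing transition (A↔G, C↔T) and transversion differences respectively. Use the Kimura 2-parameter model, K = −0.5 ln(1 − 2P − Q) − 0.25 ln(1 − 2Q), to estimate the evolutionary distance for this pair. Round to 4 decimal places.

0.4161

The sequences differ at positions 1 (T/C, transition), 4 (A/G, transition), 5 (G/C, transversion), 7 (G/T, transversion), 9 (T/A, transversion), 18 (C/T, transition), 19 (A/C, transversion).
Of the 7 differences, 3 transitions and 4 transversions over 22 sites: P = 3/22 = 0.136364, Q = 4/22 = 0.181818.
d = −0.5·ln(0.545454) − 0.25·ln(0.636364) = −0.5·(-0.606137) − 0.25·(-0.451985) = 0.4161.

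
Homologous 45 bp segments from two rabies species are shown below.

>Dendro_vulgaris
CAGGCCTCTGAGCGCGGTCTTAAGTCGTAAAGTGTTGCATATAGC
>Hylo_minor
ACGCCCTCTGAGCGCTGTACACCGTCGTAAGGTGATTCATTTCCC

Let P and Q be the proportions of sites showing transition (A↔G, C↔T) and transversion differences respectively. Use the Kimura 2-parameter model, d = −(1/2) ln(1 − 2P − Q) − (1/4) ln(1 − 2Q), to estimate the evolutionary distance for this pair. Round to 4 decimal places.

0.4528

The sequences differ at positions 1 (C/A, transversion), 2 (A/C, transversion), 4 (G/C, transversion), 16 (G/T, transversion), 19 (C/A, transversion), 20 (T/C, transition), 21 (T/A, transversion), 22 (A/C, transversion), 23 (A/C, transversion), 31 (A/G, transition), 35 (T/A, transversion), 37 (G/T, transversion), 41 (A/T, transversion), 43 (A/C, transversion), 44 (G/C, transversion).
Of the 15 differences, 2 transitions and 13 transversions over 45 sites: P = 2/45 = 0.044444, Q = 13/45 = 0.288889.
d = −0.5·ln(0.622223) − 0.25·ln(0.422222) = −0.5·(-0.474457) − 0.25·(-0.862224) = 0.4528.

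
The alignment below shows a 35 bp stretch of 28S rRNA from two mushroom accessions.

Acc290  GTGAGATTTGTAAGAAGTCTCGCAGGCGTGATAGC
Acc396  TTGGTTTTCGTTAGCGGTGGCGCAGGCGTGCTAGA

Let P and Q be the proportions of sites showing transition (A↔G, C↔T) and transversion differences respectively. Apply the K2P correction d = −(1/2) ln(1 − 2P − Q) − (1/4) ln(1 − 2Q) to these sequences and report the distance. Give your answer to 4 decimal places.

0.4603

The sequences differ at positions 1 (G/T, transversion), 4 (A/G, transition), 5 (G/T, transversion), 6 (A/T, transversion), 9 (T/C, transition), 12 (A/T, transversion), 15 (A/C, transversion), 16 (A/G, transition), 19 (C/G, transversion), 20 (T/G, transversion), 31 (A/C, transversion), 35 (C/A, transversion).
Of the 12 differences, 3 transitions and 9 transversions over 35 sites: P = 3/35 = 0.085714, Q = 9/35 = 0.257143.
d = −0.5·ln(0.571429) − 0.25·ln(0.485714) = −0.5·(-0.559615) − 0.25·(-0.722135) = 0.4603.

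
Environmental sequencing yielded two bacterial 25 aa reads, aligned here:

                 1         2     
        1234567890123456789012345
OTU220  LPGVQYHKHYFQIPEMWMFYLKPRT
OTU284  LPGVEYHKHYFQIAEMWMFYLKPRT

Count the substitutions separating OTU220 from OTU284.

The sequences differ at positions 5 (Q/E), 14 (P/A).
That gives 2 mismatches out of 25 aligned sites, so the Hamming distance is 2.

2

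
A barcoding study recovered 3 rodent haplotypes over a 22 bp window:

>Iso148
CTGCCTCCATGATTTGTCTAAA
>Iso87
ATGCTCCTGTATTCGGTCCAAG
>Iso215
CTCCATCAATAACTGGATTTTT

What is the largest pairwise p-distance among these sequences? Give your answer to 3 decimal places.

Pairwise Hamming distances:
  Iso148 vs Iso87: 11
  Iso148 vs Iso215: 11
  Iso87 vs Iso215: 15
The largest is 15 mismatches, between Iso87 and Iso215; p = 15/22 = 0.682.

0.682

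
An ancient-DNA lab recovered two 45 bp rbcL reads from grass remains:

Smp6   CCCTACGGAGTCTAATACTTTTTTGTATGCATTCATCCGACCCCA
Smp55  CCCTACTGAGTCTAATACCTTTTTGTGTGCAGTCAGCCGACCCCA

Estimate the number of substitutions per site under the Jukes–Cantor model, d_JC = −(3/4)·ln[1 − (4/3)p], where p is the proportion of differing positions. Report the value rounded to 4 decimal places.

Differing sites — 7:G/T; 19:T/C; 27:A/G; 32:T/G; 36:T/G.
p = 5/45 = 0.111111.
d = −0.75 · ln(1 − (4/3)·0.111111) = −0.75 · ln(0.851852) = −0.75 · (-0.160342) = 0.1203.

0.1203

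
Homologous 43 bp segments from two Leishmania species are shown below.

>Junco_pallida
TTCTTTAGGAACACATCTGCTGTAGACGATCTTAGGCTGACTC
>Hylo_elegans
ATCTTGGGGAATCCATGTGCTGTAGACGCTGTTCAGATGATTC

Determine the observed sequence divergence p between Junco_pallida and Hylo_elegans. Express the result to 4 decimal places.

Mismatches occur at site 1 (T↔A), site 6 (T↔G), site 7 (A↔G), site 12 (C↔T), site 13 (A↔C), site 17 (C↔G), site 29 (A↔C), site 31 (C↔G), site 34 (A↔C), site 35 (G↔A), site 37 (C↔A), site 41 (C↔T).
There are 12 differences over 43 sites, so p = 12/43 = 0.2791.

0.2791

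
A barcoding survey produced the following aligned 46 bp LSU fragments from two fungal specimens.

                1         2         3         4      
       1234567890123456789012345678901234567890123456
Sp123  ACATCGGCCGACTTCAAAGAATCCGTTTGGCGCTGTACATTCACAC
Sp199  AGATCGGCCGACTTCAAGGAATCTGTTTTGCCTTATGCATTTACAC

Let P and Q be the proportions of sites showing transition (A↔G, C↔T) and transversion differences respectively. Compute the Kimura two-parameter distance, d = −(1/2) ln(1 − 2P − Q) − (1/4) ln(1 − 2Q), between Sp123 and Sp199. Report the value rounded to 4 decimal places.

0.2323

Mismatches occur at site 2 (C→G, transversion), site 18 (A→G, transition), site 24 (C→T, transition), site 29 (G→T, transversion), site 32 (G→C, transversion), site 33 (C→T, transition), site 35 (G→A, transition), site 37 (A→G, transition), site 42 (C→T, transition).
Of the 9 differences, 6 transitions and 3 transversions over 46 sites: P = 6/46 = 0.130435, Q = 3/46 = 0.065217.
d = −0.5·ln(0.673913) − 0.25·ln(0.869566) = −0.5·(-0.394654) − 0.25·(-0.139761) = 0.2323.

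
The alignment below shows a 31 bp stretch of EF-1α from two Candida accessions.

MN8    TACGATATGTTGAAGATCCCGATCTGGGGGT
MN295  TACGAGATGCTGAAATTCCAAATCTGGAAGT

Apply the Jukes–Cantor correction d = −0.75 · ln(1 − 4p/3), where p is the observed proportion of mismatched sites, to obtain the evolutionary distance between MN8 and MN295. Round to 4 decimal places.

Mismatches occur at site 6 (T↔G), site 10 (T↔C), site 15 (G↔A), site 16 (A↔T), site 20 (C↔A), site 21 (G↔A), site 28 (G↔A), site 29 (G↔A).
p = 8/31 = 0.258065.
d = −0.75 · ln(1 − (4/3)·0.258065) = −0.75 · ln(0.655913) = −0.75 · (-0.421727) = 0.3163.

0.3163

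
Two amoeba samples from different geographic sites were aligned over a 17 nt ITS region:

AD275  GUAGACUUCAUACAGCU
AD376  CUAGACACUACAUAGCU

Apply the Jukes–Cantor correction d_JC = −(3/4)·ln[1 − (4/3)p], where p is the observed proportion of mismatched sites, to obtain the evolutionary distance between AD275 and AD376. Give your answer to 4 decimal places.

Differing sites — 1:G/C; 7:U/A; 8:U/C; 9:C/U; 11:U/C; 13:C/U.
p = 6/17 = 0.352941.
d = −0.75 · ln(1 − (4/3)·0.352941) = −0.75 · ln(0.529412) = −0.75 · (-0.635988) = 0.4770.

0.4770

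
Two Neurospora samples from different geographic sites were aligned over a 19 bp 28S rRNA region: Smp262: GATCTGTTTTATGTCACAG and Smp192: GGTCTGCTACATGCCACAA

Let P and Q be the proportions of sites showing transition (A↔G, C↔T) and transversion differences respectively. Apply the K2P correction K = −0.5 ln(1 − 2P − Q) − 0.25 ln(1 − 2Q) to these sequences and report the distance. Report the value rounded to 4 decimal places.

Mismatches occur at site 2 (A/G, transition), site 7 (T/C, transition), site 9 (T/A, transversion), site 10 (T/C, transition), site 14 (T/C, transition), site 19 (G/A, transition).
Of the 6 differences, 5 transitions and 1 transversion over 19 sites: P = 5/19 = 0.263158, Q = 1/19 = 0.052632.
d = −0.5·ln(0.421052) − 0.25·ln(0.894736) = −0.5·(-0.864999) − 0.25·(-0.111227) = 0.4603.

0.4603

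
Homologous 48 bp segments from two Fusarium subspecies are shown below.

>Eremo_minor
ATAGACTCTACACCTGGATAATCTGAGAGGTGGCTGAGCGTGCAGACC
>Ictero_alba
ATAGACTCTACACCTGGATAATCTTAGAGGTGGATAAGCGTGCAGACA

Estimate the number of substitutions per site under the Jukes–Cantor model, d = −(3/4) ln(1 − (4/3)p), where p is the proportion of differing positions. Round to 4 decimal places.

Differing sites — 25:G/T; 34:C/A; 36:G/A; 48:C/A.
p = 4/48 = 0.083333.
d = −0.75 · ln(1 − (4/3)·0.083333) = −0.75 · ln(0.888889) = −0.75 · (-0.117783) = 0.0883.

0.0883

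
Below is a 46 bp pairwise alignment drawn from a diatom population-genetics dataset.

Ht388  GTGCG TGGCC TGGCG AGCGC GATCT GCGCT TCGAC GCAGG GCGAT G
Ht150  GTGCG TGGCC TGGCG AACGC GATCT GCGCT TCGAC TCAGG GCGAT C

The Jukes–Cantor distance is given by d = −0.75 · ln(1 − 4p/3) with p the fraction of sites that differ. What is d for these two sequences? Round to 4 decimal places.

0.0682

Mismatches occur at site 17 (G↔A), site 36 (G↔T), site 46 (G↔C).
p = 3/46 = 0.065217.
d = −0.75 · ln(1 − (4/3)·0.065217) = −0.75 · ln(0.913044) = −0.75 · (-0.090971) = 0.0682.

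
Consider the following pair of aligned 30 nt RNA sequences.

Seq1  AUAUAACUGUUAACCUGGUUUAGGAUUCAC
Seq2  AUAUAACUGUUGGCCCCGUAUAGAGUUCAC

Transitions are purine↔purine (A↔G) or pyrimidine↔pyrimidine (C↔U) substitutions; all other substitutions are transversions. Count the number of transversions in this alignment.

2

The sequences differ at positions 12 (A/G, transition), 13 (A/G, transition), 16 (U/C, transition), 17 (G/C, transversion), 20 (U/A, transversion), 24 (G/A, transition), 25 (A/G, transition).
Of the 7 differences, 5 transitions and 2 transversions, so the answer is 2.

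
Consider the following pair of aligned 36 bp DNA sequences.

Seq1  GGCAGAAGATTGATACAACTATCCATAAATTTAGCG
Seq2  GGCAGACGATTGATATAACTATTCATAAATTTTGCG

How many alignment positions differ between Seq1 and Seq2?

4

Mismatches occur at site 7 (A→C), site 16 (C→T), site 23 (C→T), site 33 (A→T).
That gives 4 mismatches out of 36 aligned sites, so the Hamming distance is 4.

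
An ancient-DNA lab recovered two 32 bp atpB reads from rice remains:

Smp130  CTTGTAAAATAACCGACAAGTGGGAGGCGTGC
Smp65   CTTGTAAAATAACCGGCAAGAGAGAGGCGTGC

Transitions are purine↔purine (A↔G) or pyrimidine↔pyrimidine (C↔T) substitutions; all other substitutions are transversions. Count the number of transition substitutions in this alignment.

Differing sites — 16:A/G (Ti); 21:T/A (Tv); 23:G/A (Ti).
Of the 3 differences, 2 transitions and 1 transversion, so the answer is 2.

2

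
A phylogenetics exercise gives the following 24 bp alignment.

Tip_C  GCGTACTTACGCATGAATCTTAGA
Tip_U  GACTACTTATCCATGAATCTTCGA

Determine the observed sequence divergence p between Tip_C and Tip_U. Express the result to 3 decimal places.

0.208

The sequences differ at positions 2 (C/A), 3 (G/C), 10 (C/T), 11 (G/C), 22 (A/C).
There are 5 differences over 24 sites, so p = 5/24 = 0.208.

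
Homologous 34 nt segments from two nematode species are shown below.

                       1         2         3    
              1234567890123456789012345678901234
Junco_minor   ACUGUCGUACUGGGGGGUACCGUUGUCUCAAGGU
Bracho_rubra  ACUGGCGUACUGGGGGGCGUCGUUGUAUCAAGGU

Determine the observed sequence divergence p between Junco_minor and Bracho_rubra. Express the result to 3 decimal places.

The sequences differ at positions 5 (U/G), 18 (U/C), 19 (A/G), 20 (C/U), 27 (C/A).
There are 5 differences over 34 sites, so p = 5/34 = 0.147.

0.147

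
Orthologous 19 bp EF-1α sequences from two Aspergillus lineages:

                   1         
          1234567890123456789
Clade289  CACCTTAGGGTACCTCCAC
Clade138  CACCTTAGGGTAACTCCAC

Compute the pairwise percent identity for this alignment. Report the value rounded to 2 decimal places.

94.74%

A single mismatch occurs at site 13 (C→A).
18 of the 19 sites match, so the percent identity is 18/19 × 100 = 94.74%.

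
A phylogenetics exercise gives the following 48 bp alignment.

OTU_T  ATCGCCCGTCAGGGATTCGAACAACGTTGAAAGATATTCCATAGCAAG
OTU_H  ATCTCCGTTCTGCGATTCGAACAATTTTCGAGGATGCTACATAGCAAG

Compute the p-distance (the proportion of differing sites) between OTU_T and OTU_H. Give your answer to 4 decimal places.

0.2708

Mismatches occur at site 4 (G/T), site 7 (C/G), site 8 (G/T), site 11 (A/T), site 13 (G/C), site 25 (C/T), site 26 (G/T), site 29 (G/C), site 30 (A/G), site 32 (A/G), site 36 (A/G), site 37 (T/C), site 39 (C/A).
There are 13 differences over 48 sites, so p = 13/48 = 0.2708.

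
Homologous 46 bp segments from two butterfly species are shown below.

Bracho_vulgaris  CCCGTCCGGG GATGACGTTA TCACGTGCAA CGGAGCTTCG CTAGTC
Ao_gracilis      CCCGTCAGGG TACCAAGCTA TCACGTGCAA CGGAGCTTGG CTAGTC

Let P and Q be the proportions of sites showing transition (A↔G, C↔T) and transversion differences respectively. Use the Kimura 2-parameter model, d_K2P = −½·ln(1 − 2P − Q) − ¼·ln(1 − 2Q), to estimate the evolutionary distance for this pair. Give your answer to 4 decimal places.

Mismatches occur at site 7 (C/A, transversion), site 11 (G/T, transversion), site 13 (T/C, transition), site 14 (G/C, transversion), site 16 (C/A, transversion), site 18 (T/C, transition), site 39 (C/G, transversion).
Of the 7 differences, 2 transitions and 5 transversions over 46 sites: P = 2/46 = 0.043478, Q = 5/46 = 0.108696.
d = −0.5·ln(0.804348) − 0.25·ln(0.782608) = −0.5·(-0.217723) − 0.25·(-0.245123) = 0.1701.

0.1701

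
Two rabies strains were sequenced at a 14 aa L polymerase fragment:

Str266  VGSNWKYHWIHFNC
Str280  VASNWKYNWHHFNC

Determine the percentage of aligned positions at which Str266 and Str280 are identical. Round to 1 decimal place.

Mismatches occur at site 2 (G↔A), site 8 (H↔N), site 10 (I↔H).
11 of the 14 sites match, so the percent identity is 11/14 × 100 = 78.6%.

78.6%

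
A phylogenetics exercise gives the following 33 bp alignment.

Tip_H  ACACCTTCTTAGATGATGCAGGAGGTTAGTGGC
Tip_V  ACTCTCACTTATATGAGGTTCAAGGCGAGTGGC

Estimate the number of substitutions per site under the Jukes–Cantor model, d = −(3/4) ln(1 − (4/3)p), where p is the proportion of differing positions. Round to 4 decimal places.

0.4975

Mismatches occur at site 3 (A↔T), site 5 (C↔T), site 6 (T↔C), site 7 (T↔A), site 12 (G↔T), site 17 (T↔G), site 19 (C↔T), site 20 (A↔T), site 21 (G↔C), site 22 (G↔A), site 26 (T↔C), site 27 (T↔G).
p = 12/33 = 0.363636.
d = −0.75 · ln(1 − (4/3)·0.363636) = −0.75 · ln(0.515152) = −0.75 · (-0.663293) = 0.4975.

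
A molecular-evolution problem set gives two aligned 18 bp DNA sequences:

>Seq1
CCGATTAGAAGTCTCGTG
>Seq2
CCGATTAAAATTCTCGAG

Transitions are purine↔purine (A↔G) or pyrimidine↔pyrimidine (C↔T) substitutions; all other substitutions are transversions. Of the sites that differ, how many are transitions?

Mismatches occur at site 8 (G↔A, transition), site 11 (G↔T, transversion), site 17 (T↔A, transversion).
Of the 3 differences, 1 transition and 2 transversions, so the answer is 1.

1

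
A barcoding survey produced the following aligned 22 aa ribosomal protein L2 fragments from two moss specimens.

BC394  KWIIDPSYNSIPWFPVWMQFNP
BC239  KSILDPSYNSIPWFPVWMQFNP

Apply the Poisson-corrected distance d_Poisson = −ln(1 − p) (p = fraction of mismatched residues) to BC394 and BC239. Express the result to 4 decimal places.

0.0953

Differing sites — 2:W/S; 4:I/L.
p = 2/22 = 0.090909.
d = −ln(1 − 0.090909) = −ln(0.909091) = 0.0953.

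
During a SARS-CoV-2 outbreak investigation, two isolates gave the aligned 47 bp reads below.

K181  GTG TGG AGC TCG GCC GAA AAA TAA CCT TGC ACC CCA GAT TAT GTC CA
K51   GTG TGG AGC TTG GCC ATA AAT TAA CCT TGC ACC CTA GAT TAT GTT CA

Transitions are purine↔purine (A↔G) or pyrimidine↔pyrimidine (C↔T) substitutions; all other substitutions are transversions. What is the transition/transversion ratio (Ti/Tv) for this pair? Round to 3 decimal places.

2.000

Mismatches occur at site 11 (C/T, transition), site 16 (G/A, transition), site 17 (A/T, transversion), site 21 (A/T, transversion), site 35 (C/T, transition), site 45 (C/T, transition).
Of the 6 differences, 4 transitions and 2 transversions, so Ti/Tv = 4/2 = 2.000.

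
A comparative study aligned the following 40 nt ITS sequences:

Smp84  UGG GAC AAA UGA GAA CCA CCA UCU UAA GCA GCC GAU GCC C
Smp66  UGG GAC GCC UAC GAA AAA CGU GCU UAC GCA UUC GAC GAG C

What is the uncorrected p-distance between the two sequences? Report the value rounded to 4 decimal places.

0.4000

Mismatches occur at site 7 (A↔G), site 8 (A↔C), site 9 (A↔C), site 11 (G↔A), site 12 (A↔C), site 16 (C↔A), site 17 (C↔A), site 20 (C↔G), site 21 (A↔U), site 22 (U↔G), site 27 (A↔C), site 31 (G↔U), site 32 (C↔U), site 36 (U↔C), site 38 (C↔A), site 39 (C↔G).
There are 16 differences over 40 sites, so p = 16/40 = 0.4000.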